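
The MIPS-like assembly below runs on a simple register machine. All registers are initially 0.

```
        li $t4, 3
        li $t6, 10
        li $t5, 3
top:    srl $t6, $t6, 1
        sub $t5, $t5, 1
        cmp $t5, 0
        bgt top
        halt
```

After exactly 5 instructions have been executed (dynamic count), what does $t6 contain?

5

$t4=3
$t6=10
$t5=3
$t6=10>>1=5
$t5=3-1=2
After step 5: $t6 = 5.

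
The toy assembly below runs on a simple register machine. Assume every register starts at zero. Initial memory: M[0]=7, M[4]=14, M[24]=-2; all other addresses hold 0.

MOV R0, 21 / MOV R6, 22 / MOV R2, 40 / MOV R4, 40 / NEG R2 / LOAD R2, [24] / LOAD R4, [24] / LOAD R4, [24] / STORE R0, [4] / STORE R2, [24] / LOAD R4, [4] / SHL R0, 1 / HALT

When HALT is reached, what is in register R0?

42

MOV R0, 21 → R0=21
MOV R6, 22 → R6=22
MOV R2, 40 → R2=40
MOV R4, 40 → R4=40
NEG R2 → R2=-(40)=-40
LOAD R2, [24] → R2=M[24]=-2
LOAD R4, [24] → R4=M[24]=-2
LOAD R4, [24] → R4=M[24]=-2
STORE R0, [4] → M[4]=21
STORE R2, [24] → M[24]=-2
LOAD R4, [4] → R4=M[4]=21
SHL R0, 1 → R0=21<<1=42
halt.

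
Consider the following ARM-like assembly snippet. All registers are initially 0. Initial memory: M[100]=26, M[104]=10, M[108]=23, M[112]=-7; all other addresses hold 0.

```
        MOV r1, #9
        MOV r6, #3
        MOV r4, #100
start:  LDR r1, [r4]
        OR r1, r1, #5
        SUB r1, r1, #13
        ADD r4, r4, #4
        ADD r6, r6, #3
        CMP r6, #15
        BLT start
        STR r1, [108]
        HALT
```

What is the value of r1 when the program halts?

-16

r1=9
r6=3
r4=100
r1=M[100]=26
r1=26|5=31
r1=31-13=18
r4=100+4=104
r6=3+3=6
CMP r6, #15  (cmp 6,15)
BLT start: taken
r1=M[104]=10
r1=10|5=15
r1=15-13=2
r4=104+4=108
r6=6+3=9
CMP r6, #15  (cmp 9,15)
BLT start: taken
r1=M[108]=23
r1=23|5=23
r1=23-13=10
r4=108+4=112
r6=9+3=12
CMP r6, #15  (cmp 12,15)
BLT start: taken
r1=M[112]=-7
r1=(-7)|5=-3
r1=(-3)-13=-16
r4=112+4=116
r6=12+3=15
CMP r6, #15  (cmp 15,15)
BLT start: not taken
STR r1, [108] → M[108]=-16
halt.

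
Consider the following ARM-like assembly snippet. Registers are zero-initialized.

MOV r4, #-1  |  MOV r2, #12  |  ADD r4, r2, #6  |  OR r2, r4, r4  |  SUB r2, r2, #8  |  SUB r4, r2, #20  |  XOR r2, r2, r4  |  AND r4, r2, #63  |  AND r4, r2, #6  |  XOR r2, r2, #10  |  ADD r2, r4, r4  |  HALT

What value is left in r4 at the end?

4

after MOV r4, #-1: r4=-1
after MOV r2, #12: r2=12
after ADD r4, r2, #6: r4=12+6=18
after OR r2, r4, r4: r2=18|18=18
after SUB r2, r2, #8: r2=18-8=10
after SUB r4, r2, #20: r4=10-20=-10
after XOR r2, r2, r4: r2=10^(-10)=-4
after AND r4, r2, #63: r4=(-4)&63=60
after AND r4, r2, #6: r4=(-4)&6=4
after XOR r2, r2, #10: r2=(-4)^10=-10
after ADD r2, r4, r4: r2=4+4=8
halt.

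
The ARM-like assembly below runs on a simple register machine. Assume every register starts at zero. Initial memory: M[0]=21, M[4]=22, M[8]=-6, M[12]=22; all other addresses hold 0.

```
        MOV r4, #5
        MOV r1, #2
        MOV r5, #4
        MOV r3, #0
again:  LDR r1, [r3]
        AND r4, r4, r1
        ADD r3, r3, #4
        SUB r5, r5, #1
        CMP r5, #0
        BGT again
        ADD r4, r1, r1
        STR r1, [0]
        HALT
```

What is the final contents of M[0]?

r4=5
r1=2
r5=4
r3=0
r1=M[0]=21
r4=5&21=5
r3=0+4=4
r5=4-1=3
CMP r5, #0  (cmp 3,0)
BGT again: taken
r1=M[4]=22
r4=5&22=4
r3=4+4=8
r5=3-1=2
CMP r5, #0  (cmp 2,0)
BGT again: taken
r1=M[8]=-6
r4=4&(-6)=0
r3=8+4=12
r5=2-1=1
CMP r5, #0  (cmp 1,0)
BGT again: taken
r1=M[12]=22
r4=0&22=0
r3=12+4=16
r5=1-1=0
CMP r5, #0  (cmp 0,0)
BGT again: not taken
r4=22+22=44
STR r1, [0] → M[0]=22
halt.

22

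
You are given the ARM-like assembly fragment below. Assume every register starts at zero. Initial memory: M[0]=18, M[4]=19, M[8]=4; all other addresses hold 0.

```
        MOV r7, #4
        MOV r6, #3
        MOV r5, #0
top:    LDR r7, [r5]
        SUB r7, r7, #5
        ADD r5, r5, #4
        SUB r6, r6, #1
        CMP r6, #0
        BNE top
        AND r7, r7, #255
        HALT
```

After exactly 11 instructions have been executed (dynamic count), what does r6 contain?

MOV r7, #4 → r7=4
MOV r6, #3 → r6=3
MOV r5, #0 → r5=0
LDR r7, [r5] → r7=M[0]=18
SUB r7, r7, #5 → r7=18-5=13
ADD r5, r5, #4 → r5=0+4=4
SUB r6, r6, #1 → r6=3-1=2
CMP r6, #0  (cmp 2,0)
BNE top: taken
LDR r7, [r5] → r7=M[4]=19
SUB r7, r7, #5 → r7=19-5=14
After step 11: r6 = 2.

2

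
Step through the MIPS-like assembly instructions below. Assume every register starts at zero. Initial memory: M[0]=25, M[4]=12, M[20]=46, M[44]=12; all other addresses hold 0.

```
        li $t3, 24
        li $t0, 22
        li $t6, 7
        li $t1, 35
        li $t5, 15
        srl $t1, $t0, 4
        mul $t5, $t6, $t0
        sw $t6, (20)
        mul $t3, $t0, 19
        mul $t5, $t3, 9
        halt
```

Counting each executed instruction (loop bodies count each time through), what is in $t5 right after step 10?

after li $t3, 24: $t3=24
after li $t0, 22: $t0=22
after li $t6, 7: $t6=7
after li $t1, 35: $t1=35
after li $t5, 15: $t5=15
after srl $t1, $t0, 4: $t1=22>>4=1
after mul $t5, $t6, $t0: $t5=7*22=154
sw $t6, (20) → M[20]=7
after mul $t3, $t0, 19: $t3=22*19=418
after mul $t5, $t3, 9: $t5=418*9=3762
After step 10: $t5 = 3762.

3762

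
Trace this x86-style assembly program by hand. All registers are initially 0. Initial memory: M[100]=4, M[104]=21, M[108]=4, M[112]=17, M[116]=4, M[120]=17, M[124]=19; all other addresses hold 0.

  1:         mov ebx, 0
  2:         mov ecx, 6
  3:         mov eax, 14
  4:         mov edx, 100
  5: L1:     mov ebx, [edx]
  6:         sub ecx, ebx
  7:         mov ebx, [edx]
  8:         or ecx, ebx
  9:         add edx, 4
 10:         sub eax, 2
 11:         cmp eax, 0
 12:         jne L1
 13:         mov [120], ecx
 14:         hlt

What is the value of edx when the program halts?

after mov ebx, 0: ebx=0
after mov ecx, 6: ecx=6
after mov eax, 14: eax=14
after mov edx, 100: edx=100
after mov ebx, [edx]: ebx=M[100]=4
after sub ecx, ebx: ecx=6-4=2
after mov ebx, [edx]: ebx=M[100]=4
after or ecx, ebx: ecx=2|4=6
after add edx, 4: edx=100+4=104
after sub eax, 2: eax=14-2=12
cmp eax, 0  (cmp 12,0)
jne L1: taken
after mov ebx, [edx]: ebx=M[104]=21
after sub ecx, ebx: ecx=6-21=-15
after mov ebx, [edx]: ebx=M[104]=21
after or ecx, ebx: ecx=(-15)|21=-11
after add edx, 4: edx=104+4=108
after sub eax, 2: eax=12-2=10
cmp eax, 0  (cmp 10,0)
jne L1: taken
after mov ebx, [edx]: ebx=M[108]=4
after sub ecx, ebx: ecx=(-11)-4=-15
after mov ebx, [edx]: ebx=M[108]=4
after or ecx, ebx: ecx=(-15)|4=-11
after add edx, 4: edx=108+4=112
after sub eax, 2: eax=10-2=8
cmp eax, 0  (cmp 8,0)
jne L1: taken
after mov ebx, [edx]: ebx=M[112]=17
after sub ecx, ebx: ecx=(-11)-17=-28
after mov ebx, [edx]: ebx=M[112]=17
after or ecx, ebx: ecx=(-28)|17=-11
after add edx, 4: edx=112+4=116
after sub eax, 2: eax=8-2=6
cmp eax, 0  (cmp 6,0)
jne L1: taken
after mov ebx, [edx]: ebx=M[116]=4
after sub ecx, ebx: ecx=(-11)-4=-15
after mov ebx, [edx]: ebx=M[116]=4
after or ecx, ebx: ecx=(-15)|4=-11
after add edx, 4: edx=116+4=120
after sub eax, 2: eax=6-2=4
cmp eax, 0  (cmp 4,0)
jne L1: taken
after mov ebx, [edx]: ebx=M[120]=17
after sub ecx, ebx: ecx=(-11)-17=-28
after mov ebx, [edx]: ebx=M[120]=17
after or ecx, ebx: ecx=(-28)|17=-11
after add edx, 4: edx=120+4=124
after sub eax, 2: eax=4-2=2
cmp eax, 0  (cmp 2,0)
jne L1: taken
after mov ebx, [edx]: ebx=M[124]=19
after sub ecx, ebx: ecx=(-11)-19=-30
after mov ebx, [edx]: ebx=M[124]=19
after or ecx, ebx: ecx=(-30)|19=-13
after add edx, 4: edx=124+4=128
after sub eax, 2: eax=2-2=0
cmp eax, 0  (cmp 0,0)
jne L1: not taken
mov [120], ecx → M[120]=-13
halt.

128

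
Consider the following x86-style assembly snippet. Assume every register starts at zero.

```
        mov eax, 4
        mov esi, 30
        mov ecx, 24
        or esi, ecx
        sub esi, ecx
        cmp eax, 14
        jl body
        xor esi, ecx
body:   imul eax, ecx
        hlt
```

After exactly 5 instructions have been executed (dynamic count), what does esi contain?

eax=4
esi=30
ecx=24
esi=30|24=30
esi=30-24=6
After step 5: esi = 6.

6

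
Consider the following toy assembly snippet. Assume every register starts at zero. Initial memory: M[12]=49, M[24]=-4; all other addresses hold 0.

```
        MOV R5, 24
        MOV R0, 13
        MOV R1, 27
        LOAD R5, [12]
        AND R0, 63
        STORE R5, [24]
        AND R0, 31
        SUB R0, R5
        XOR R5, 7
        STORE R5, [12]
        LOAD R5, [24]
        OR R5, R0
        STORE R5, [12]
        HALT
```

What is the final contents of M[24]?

MOV R5, 24 → R5=24
MOV R0, 13 → R0=13
MOV R1, 27 → R1=27
LOAD R5, [12] → R5=M[12]=49
AND R0, 63 → R0=13&63=13
STORE R5, [24] → M[24]=49
AND R0, 31 → R0=13&31=13
SUB R0, R5 → R0=13-49=-36
XOR R5, 7 → R5=49^7=54
STORE R5, [12] → M[12]=54
LOAD R5, [24] → R5=M[24]=49
OR R5, R0 → R5=49|(-36)=-3
STORE R5, [12] → M[12]=-3
halt.

49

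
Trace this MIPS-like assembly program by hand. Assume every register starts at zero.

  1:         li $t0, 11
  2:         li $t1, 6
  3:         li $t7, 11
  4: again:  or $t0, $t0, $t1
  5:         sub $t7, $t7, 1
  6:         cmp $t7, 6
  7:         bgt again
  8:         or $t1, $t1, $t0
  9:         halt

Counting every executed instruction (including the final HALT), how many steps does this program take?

$t0=11
$t1=6
$t7=11
$t0=11|6=15
$t7=11-1=10
cmp $t7, 6  (cmp 10,6)
bgt again: taken
$t0=15|6=15
$t7=10-1=9
cmp $t7, 6  (cmp 9,6)
bgt again: taken
$t0=15|6=15
$t7=9-1=8
cmp $t7, 6  (cmp 8,6)
bgt again: taken
$t0=15|6=15
$t7=8-1=7
cmp $t7, 6  (cmp 7,6)
bgt again: taken
$t0=15|6=15
$t7=7-1=6
cmp $t7, 6  (cmp 6,6)
bgt again: not taken
$t1=6|15=15
halt.
Total executed instructions: 25.

25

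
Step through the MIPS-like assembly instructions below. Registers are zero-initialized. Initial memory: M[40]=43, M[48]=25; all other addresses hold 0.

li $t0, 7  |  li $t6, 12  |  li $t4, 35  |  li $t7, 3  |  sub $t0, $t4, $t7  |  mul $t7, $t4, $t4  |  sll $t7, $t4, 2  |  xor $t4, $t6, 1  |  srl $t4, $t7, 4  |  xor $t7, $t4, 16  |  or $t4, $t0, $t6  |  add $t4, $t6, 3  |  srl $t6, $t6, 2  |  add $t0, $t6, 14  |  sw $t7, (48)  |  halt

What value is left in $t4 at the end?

15

$t0=7
$t6=12
$t4=35
$t7=3
$t0=35-3=32
$t7=35*35=1225
$t7=35<<2=140
$t4=12^1=13
$t4=140>>4=8
$t7=8^16=24
$t4=32|12=44
$t4=12+3=15
$t6=12>>2=3
$t0=3+14=17
sw $t7, (48) → M[48]=24
halt.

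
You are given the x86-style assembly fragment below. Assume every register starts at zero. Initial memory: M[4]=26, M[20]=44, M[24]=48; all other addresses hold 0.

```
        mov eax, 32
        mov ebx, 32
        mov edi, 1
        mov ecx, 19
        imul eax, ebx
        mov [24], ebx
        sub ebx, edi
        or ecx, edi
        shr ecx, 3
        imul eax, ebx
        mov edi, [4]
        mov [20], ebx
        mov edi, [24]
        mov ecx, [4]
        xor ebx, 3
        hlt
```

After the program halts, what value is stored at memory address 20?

31

eax=32
ebx=32
edi=1
ecx=19
eax=32*32=1024
mov [24], ebx → M[24]=32
ebx=32-1=31
ecx=19|1=19
ecx=19>>3=2
eax=1024*31=31744
edi=M[4]=26
mov [20], ebx → M[20]=31
edi=M[24]=32
ecx=M[4]=26
ebx=31^3=28
halt.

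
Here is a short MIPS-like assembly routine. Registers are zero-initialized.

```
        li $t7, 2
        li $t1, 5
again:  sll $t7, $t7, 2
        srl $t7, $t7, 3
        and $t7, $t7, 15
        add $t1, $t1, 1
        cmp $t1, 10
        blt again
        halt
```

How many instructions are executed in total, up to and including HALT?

33

li $t7, 2 → $t7=2
li $t1, 5 → $t1=5
sll $t7, $t7, 2 → $t7=2<<2=8
srl $t7, $t7, 3 → $t7=8>>3=1
and $t7, $t7, 15 → $t7=1&15=1
add $t1, $t1, 1 → $t1=5+1=6
cmp $t1, 10  (cmp 6,10)
blt again: taken
sll $t7, $t7, 2 → $t7=1<<2=4
srl $t7, $t7, 3 → $t7=4>>3=0
and $t7, $t7, 15 → $t7=0&15=0
add $t1, $t1, 1 → $t1=6+1=7
cmp $t1, 10  (cmp 7,10)
blt again: taken
sll $t7, $t7, 2 → $t7=0<<2=0
srl $t7, $t7, 3 → $t7=0>>3=0
and $t7, $t7, 15 → $t7=0&15=0
add $t1, $t1, 1 → $t1=7+1=8
cmp $t1, 10  (cmp 8,10)
blt again: taken
sll $t7, $t7, 2 → $t7=0<<2=0
srl $t7, $t7, 3 → $t7=0>>3=0
and $t7, $t7, 15 → $t7=0&15=0
add $t1, $t1, 1 → $t1=8+1=9
cmp $t1, 10  (cmp 9,10)
blt again: taken
sll $t7, $t7, 2 → $t7=0<<2=0
srl $t7, $t7, 3 → $t7=0>>3=0
and $t7, $t7, 15 → $t7=0&15=0
add $t1, $t1, 1 → $t1=9+1=10
cmp $t1, 10  (cmp 10,10)
blt again: not taken
halt.
Total executed instructions: 33.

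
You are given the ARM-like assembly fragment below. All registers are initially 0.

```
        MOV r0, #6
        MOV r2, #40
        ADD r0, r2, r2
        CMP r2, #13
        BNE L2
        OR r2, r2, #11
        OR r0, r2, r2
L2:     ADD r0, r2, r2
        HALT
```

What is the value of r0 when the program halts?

80

r0=6
r2=40
r0=40+40=80
CMP r2, #13  (cmp 40,13)
BNE L2: taken
r0=40+40=80
halt.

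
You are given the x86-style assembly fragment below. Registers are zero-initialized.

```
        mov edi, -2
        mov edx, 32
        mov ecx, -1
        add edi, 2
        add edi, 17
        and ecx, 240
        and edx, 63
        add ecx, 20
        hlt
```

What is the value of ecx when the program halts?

260

mov edi, -2 → edi=-2
mov edx, 32 → edx=32
mov ecx, -1 → ecx=-1
add edi, 2 → edi=(-2)+2=0
add edi, 17 → edi=0+17=17
and ecx, 240 → ecx=(-1)&240=240
and edx, 63 → edx=32&63=32
add ecx, 20 → ecx=240+20=260
halt.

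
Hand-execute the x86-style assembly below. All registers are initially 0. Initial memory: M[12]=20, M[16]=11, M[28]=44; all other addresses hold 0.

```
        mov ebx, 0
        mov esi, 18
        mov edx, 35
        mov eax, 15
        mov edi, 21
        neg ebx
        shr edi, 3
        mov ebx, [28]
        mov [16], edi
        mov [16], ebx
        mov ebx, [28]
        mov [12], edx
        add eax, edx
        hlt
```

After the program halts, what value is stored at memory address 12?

ebx=0
esi=18
edx=35
eax=15
edi=21
ebx=-(0)=0
edi=21>>3=2
ebx=M[28]=44
mov [16], edi → M[16]=2
mov [16], ebx → M[16]=44
ebx=M[28]=44
mov [12], edx → M[12]=35
eax=15+35=50
halt.

35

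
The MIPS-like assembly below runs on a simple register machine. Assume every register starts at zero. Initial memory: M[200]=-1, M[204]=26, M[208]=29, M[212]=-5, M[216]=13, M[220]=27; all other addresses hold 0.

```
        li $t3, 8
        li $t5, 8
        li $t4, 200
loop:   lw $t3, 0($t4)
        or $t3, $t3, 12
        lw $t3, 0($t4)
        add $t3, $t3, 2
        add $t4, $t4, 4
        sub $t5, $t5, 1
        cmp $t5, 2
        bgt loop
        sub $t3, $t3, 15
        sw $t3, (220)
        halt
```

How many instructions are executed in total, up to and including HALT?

$t3=8
$t5=8
$t4=200
$t3=M[200]=-1
$t3=(-1)|12=-1
$t3=M[200]=-1
$t3=(-1)+2=1
$t4=200+4=204
$t5=8-1=7
cmp $t5, 2  (cmp 7,2)
bgt loop: taken
$t3=M[204]=26
$t3=26|12=30
$t3=M[204]=26
$t3=26+2=28
$t4=204+4=208
$t5=7-1=6
cmp $t5, 2  (cmp 6,2)
bgt loop: taken
$t3=M[208]=29
$t3=29|12=29
$t3=M[208]=29
$t3=29+2=31
$t4=208+4=212
$t5=6-1=5
cmp $t5, 2  (cmp 5,2)
bgt loop: taken
$t3=M[212]=-5
$t3=(-5)|12=-1
$t3=M[212]=-5
$t3=(-5)+2=-3
$t4=212+4=216
$t5=5-1=4
cmp $t5, 2  (cmp 4,2)
bgt loop: taken
$t3=M[216]=13
$t3=13|12=13
$t3=M[216]=13
$t3=13+2=15
$t4=216+4=220
$t5=4-1=3
cmp $t5, 2  (cmp 3,2)
bgt loop: taken
$t3=M[220]=27
$t3=27|12=31
$t3=M[220]=27
$t3=27+2=29
$t4=220+4=224
$t5=3-1=2
cmp $t5, 2  (cmp 2,2)
bgt loop: not taken
$t3=29-15=14
sw $t3, (220) → M[220]=14
halt.
Total executed instructions: 54.

54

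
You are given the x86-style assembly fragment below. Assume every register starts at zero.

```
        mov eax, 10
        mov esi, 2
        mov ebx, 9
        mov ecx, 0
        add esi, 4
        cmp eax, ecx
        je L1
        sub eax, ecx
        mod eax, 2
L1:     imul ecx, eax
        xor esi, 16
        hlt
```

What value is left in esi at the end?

22

after mov eax, 10: eax=10
after mov esi, 2: esi=2
after mov ebx, 9: ebx=9
after mov ecx, 0: ecx=0
after add esi, 4: esi=2+4=6
cmp eax, ecx  (cmp 10,0)
je L1: not taken
after sub eax, ecx: eax=10-0=10
after mod eax, 2: eax=10%2=0
after imul ecx, eax: ecx=0*0=0
after xor esi, 16: esi=6^16=22
halt.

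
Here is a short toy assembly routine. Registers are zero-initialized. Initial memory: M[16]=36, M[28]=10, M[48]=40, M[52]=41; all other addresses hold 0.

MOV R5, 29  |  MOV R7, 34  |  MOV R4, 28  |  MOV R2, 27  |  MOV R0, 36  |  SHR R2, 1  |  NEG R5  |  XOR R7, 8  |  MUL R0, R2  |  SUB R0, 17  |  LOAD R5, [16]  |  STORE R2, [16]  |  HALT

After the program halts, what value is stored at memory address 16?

R5=29
R7=34
R4=28
R2=27
R0=36
R2=27>>1=13
R5=-(29)=-29
R7=34^8=42
R0=36*13=468
R0=468-17=451
R5=M[16]=36
STORE R2, [16] → M[16]=13
halt.

13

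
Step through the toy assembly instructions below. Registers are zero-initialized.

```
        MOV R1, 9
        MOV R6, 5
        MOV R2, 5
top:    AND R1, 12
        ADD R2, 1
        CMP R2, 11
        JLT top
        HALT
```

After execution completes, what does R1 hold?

8

after MOV R1, 9: R1=9
after MOV R6, 5: R6=5
after MOV R2, 5: R2=5
after AND R1, 12: R1=9&12=8
after ADD R2, 1: R2=5+1=6
CMP R2, 11  (cmp 6,11)
JLT top: taken
after AND R1, 12: R1=8&12=8
after ADD R2, 1: R2=6+1=7
CMP R2, 11  (cmp 7,11)
JLT top: taken
after AND R1, 12: R1=8&12=8
after ADD R2, 1: R2=7+1=8
CMP R2, 11  (cmp 8,11)
JLT top: taken
after AND R1, 12: R1=8&12=8
after ADD R2, 1: R2=8+1=9
CMP R2, 11  (cmp 9,11)
JLT top: taken
after AND R1, 12: R1=8&12=8
after ADD R2, 1: R2=9+1=10
CMP R2, 11  (cmp 10,11)
JLT top: taken
after AND R1, 12: R1=8&12=8
after ADD R2, 1: R2=10+1=11
CMP R2, 11  (cmp 11,11)
JLT top: not taken
halt.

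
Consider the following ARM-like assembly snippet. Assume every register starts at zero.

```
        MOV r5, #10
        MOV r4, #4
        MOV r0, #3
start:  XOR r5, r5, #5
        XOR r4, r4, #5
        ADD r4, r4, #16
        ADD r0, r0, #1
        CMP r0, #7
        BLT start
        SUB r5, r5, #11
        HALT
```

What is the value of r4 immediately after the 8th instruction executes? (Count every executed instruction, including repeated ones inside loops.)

17

MOV r5, #10 → r5=10
MOV r4, #4 → r4=4
MOV r0, #3 → r0=3
XOR r5, r5, #5 → r5=10^5=15
XOR r4, r4, #5 → r4=4^5=1
ADD r4, r4, #16 → r4=1+16=17
ADD r0, r0, #1 → r0=3+1=4
CMP r0, #7  (cmp 4,7)
After step 8: r4 = 17.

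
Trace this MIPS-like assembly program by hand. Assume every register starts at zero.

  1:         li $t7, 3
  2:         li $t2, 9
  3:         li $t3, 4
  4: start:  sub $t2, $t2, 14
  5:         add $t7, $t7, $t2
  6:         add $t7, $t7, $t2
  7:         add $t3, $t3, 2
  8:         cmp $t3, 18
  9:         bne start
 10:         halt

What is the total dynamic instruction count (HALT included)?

46

$t7=3
$t2=9
$t3=4
$t2=9-14=-5
$t7=3+(-5)=-2
$t7=(-2)+(-5)=-7
$t3=4+2=6
cmp $t3, 18  (cmp 6,18)
bne start: taken
$t2=(-5)-14=-19
$t7=(-7)+(-19)=-26
$t7=(-26)+(-19)=-45
$t3=6+2=8
cmp $t3, 18  (cmp 8,18)
bne start: taken
$t2=(-19)-14=-33
$t7=(-45)+(-33)=-78
$t7=(-78)+(-33)=-111
$t3=8+2=10
cmp $t3, 18  (cmp 10,18)
bne start: taken
$t2=(-33)-14=-47
$t7=(-111)+(-47)=-158
$t7=(-158)+(-47)=-205
$t3=10+2=12
cmp $t3, 18  (cmp 12,18)
bne start: taken
$t2=(-47)-14=-61
$t7=(-205)+(-61)=-266
$t7=(-266)+(-61)=-327
$t3=12+2=14
cmp $t3, 18  (cmp 14,18)
bne start: taken
$t2=(-61)-14=-75
$t7=(-327)+(-75)=-402
$t7=(-402)+(-75)=-477
$t3=14+2=16
cmp $t3, 18  (cmp 16,18)
bne start: taken
$t2=(-75)-14=-89
$t7=(-477)+(-89)=-566
$t7=(-566)+(-89)=-655
$t3=16+2=18
cmp $t3, 18  (cmp 18,18)
bne start: not taken
halt.
Total executed instructions: 46.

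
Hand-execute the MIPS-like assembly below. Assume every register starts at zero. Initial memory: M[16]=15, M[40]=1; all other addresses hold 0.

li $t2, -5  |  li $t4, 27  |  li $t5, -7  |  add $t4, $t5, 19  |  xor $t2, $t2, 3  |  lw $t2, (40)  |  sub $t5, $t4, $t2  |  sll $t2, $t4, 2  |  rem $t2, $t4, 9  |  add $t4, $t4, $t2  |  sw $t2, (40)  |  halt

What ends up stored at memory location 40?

$t2=-5
$t4=27
$t5=-7
$t4=(-7)+19=12
$t2=(-5)^3=-8
$t2=M[40]=1
$t5=12-1=11
$t2=12<<2=48
$t2=12%9=3
$t4=12+3=15
sw $t2, (40) → M[40]=3
halt.

3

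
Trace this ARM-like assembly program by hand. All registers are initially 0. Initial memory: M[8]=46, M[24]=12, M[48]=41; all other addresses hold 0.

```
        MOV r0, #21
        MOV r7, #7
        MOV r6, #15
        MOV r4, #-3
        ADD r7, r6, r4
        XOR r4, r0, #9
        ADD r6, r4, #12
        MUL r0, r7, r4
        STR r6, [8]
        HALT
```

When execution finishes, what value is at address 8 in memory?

MOV r0, #21 → r0=21
MOV r7, #7 → r7=7
MOV r6, #15 → r6=15
MOV r4, #-3 → r4=-3
ADD r7, r6, r4 → r7=15+(-3)=12
XOR r4, r0, #9 → r4=21^9=28
ADD r6, r4, #12 → r6=28+12=40
MUL r0, r7, r4 → r0=12*28=336
STR r6, [8] → M[8]=40
halt.

40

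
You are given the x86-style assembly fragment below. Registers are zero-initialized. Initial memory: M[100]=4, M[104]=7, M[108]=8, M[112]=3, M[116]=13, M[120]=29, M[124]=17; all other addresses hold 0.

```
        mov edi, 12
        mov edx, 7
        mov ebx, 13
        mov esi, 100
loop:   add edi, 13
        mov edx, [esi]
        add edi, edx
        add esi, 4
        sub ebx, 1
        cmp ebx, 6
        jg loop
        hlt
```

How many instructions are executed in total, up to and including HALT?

54

edi=12
edx=7
ebx=13
esi=100
edi=12+13=25
edx=M[100]=4
edi=25+4=29
esi=100+4=104
ebx=13-1=12
cmp ebx, 6  (cmp 12,6)
jg loop: taken
edi=29+13=42
edx=M[104]=7
edi=42+7=49
esi=104+4=108
ebx=12-1=11
cmp ebx, 6  (cmp 11,6)
jg loop: taken
edi=49+13=62
edx=M[108]=8
edi=62+8=70
esi=108+4=112
ebx=11-1=10
cmp ebx, 6  (cmp 10,6)
jg loop: taken
edi=70+13=83
edx=M[112]=3
edi=83+3=86
esi=112+4=116
ebx=10-1=9
cmp ebx, 6  (cmp 9,6)
jg loop: taken
edi=86+13=99
edx=M[116]=13
edi=99+13=112
esi=116+4=120
ebx=9-1=8
cmp ebx, 6  (cmp 8,6)
jg loop: taken
edi=112+13=125
edx=M[120]=29
edi=125+29=154
esi=120+4=124
ebx=8-1=7
cmp ebx, 6  (cmp 7,6)
jg loop: taken
edi=154+13=167
edx=M[124]=17
edi=167+17=184
esi=124+4=128
ebx=7-1=6
cmp ebx, 6  (cmp 6,6)
jg loop: not taken
halt.
Total executed instructions: 54.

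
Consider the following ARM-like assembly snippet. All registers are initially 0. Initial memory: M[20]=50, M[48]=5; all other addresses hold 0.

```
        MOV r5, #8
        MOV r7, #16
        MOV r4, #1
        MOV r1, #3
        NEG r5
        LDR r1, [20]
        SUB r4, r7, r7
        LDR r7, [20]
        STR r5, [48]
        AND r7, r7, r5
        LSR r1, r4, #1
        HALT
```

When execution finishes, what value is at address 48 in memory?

MOV r5, #8 → r5=8
MOV r7, #16 → r7=16
MOV r4, #1 → r4=1
MOV r1, #3 → r1=3
NEG r5 → r5=-(8)=-8
LDR r1, [20] → r1=M[20]=50
SUB r4, r7, r7 → r4=16-16=0
LDR r7, [20] → r7=M[20]=50
STR r5, [48] → M[48]=-8
AND r7, r7, r5 → r7=50&(-8)=48
LSR r1, r4, #1 → r1=0>>1=0
halt.

-8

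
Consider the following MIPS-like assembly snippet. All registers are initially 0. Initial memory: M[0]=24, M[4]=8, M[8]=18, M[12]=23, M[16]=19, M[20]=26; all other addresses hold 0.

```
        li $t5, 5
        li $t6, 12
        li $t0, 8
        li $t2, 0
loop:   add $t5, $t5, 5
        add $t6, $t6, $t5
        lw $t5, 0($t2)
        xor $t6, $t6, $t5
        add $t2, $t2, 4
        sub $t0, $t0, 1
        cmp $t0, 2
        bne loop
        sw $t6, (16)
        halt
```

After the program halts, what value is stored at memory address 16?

107

$t5=5
$t6=12
$t0=8
$t2=0
$t5=5+5=10
$t6=12+10=22
$t5=M[0]=24
$t6=22^24=14
$t2=0+4=4
$t0=8-1=7
cmp $t0, 2  (cmp 7,2)
bne loop: taken
$t5=24+5=29
$t6=14+29=43
$t5=M[4]=8
$t6=43^8=35
$t2=4+4=8
$t0=7-1=6
cmp $t0, 2  (cmp 6,2)
bne loop: taken
$t5=8+5=13
$t6=35+13=48
$t5=M[8]=18
$t6=48^18=34
$t2=8+4=12
$t0=6-1=5
cmp $t0, 2  (cmp 5,2)
bne loop: taken
$t5=18+5=23
$t6=34+23=57
$t5=M[12]=23
$t6=57^23=46
$t2=12+4=16
$t0=5-1=4
cmp $t0, 2  (cmp 4,2)
bne loop: taken
$t5=23+5=28
$t6=46+28=74
$t5=M[16]=19
$t6=74^19=89
$t2=16+4=20
$t0=4-1=3
cmp $t0, 2  (cmp 3,2)
bne loop: taken
$t5=19+5=24
$t6=89+24=113
$t5=M[20]=26
$t6=113^26=107
$t2=20+4=24
$t0=3-1=2
cmp $t0, 2  (cmp 2,2)
bne loop: not taken
sw $t6, (16) → M[16]=107
halt.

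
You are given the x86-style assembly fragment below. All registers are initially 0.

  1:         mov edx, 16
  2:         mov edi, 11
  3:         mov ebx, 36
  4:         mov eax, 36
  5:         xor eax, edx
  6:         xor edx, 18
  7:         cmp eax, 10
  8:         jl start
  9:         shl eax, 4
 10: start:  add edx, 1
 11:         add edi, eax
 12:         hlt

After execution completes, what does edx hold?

3

after mov edx, 16: edx=16
after mov edi, 11: edi=11
after mov ebx, 36: ebx=36
after mov eax, 36: eax=36
after xor eax, edx: eax=36^16=52
after xor edx, 18: edx=16^18=2
cmp eax, 10  (cmp 52,10)
jl start: not taken
after shl eax, 4: eax=52<<4=832
after add edx, 1: edx=2+1=3
after add edi, eax: edi=11+832=843
halt.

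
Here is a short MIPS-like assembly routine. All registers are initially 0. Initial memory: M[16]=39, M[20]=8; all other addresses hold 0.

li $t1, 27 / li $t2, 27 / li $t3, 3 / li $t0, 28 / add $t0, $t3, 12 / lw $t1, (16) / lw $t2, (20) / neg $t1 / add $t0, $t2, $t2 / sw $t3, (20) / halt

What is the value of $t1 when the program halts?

-39

$t1=27
$t2=27
$t3=3
$t0=28
$t0=3+12=15
$t1=M[16]=39
$t2=M[20]=8
$t1=-(39)=-39
$t0=8+8=16
sw $t3, (20) → M[20]=3
halt.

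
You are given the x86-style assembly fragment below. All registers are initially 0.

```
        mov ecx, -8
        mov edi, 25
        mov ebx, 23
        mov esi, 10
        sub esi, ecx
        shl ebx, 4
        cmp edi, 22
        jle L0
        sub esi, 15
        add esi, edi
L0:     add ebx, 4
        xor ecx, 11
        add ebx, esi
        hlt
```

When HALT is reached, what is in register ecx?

-13

mov ecx, -8 → ecx=-8
mov edi, 25 → edi=25
mov ebx, 23 → ebx=23
mov esi, 10 → esi=10
sub esi, ecx → esi=10-(-8)=18
shl ebx, 4 → ebx=23<<4=368
cmp edi, 22  (cmp 25,22)
jle L0: not taken
sub esi, 15 → esi=18-15=3
add esi, edi → esi=3+25=28
add ebx, 4 → ebx=368+4=372
xor ecx, 11 → ecx=(-8)^11=-13
add ebx, esi → ebx=372+28=400
halt.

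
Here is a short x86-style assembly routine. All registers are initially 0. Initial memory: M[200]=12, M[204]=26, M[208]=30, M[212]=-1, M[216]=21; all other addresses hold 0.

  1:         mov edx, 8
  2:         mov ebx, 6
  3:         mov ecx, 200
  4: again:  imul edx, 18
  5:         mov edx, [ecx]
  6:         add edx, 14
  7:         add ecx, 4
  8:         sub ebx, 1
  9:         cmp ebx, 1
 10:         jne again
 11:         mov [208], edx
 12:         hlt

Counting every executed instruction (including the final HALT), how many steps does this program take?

after mov edx, 8: edx=8
after mov ebx, 6: ebx=6
after mov ecx, 200: ecx=200
after imul edx, 18: edx=8*18=144
after mov edx, [ecx]: edx=M[200]=12
after add edx, 14: edx=12+14=26
after add ecx, 4: ecx=200+4=204
after sub ebx, 1: ebx=6-1=5
cmp ebx, 1  (cmp 5,1)
jne again: taken
after imul edx, 18: edx=26*18=468
after mov edx, [ecx]: edx=M[204]=26
after add edx, 14: edx=26+14=40
after add ecx, 4: ecx=204+4=208
after sub ebx, 1: ebx=5-1=4
cmp ebx, 1  (cmp 4,1)
jne again: taken
after imul edx, 18: edx=40*18=720
after mov edx, [ecx]: edx=M[208]=30
after add edx, 14: edx=30+14=44
after add ecx, 4: ecx=208+4=212
after sub ebx, 1: ebx=4-1=3
cmp ebx, 1  (cmp 3,1)
jne again: taken
after imul edx, 18: edx=44*18=792
after mov edx, [ecx]: edx=M[212]=-1
after add edx, 14: edx=(-1)+14=13
after add ecx, 4: ecx=212+4=216
after sub ebx, 1: ebx=3-1=2
cmp ebx, 1  (cmp 2,1)
jne again: taken
after imul edx, 18: edx=13*18=234
after mov edx, [ecx]: edx=M[216]=21
after add edx, 14: edx=21+14=35
after add ecx, 4: ecx=216+4=220
after sub ebx, 1: ebx=2-1=1
cmp ebx, 1  (cmp 1,1)
jne again: not taken
mov [208], edx → M[208]=35
halt.
Total executed instructions: 40.

40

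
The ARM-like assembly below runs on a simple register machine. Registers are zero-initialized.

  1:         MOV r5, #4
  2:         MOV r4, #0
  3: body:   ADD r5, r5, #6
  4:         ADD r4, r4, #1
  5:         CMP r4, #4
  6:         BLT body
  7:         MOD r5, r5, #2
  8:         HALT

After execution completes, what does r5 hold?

0

r5=4
r4=0
r5=4+6=10
r4=0+1=1
CMP r4, #4  (cmp 1,4)
BLT body: taken
r5=10+6=16
r4=1+1=2
CMP r4, #4  (cmp 2,4)
BLT body: taken
r5=16+6=22
r4=2+1=3
CMP r4, #4  (cmp 3,4)
BLT body: taken
r5=22+6=28
r4=3+1=4
CMP r4, #4  (cmp 4,4)
BLT body: not taken
r5=28%2=0
halt.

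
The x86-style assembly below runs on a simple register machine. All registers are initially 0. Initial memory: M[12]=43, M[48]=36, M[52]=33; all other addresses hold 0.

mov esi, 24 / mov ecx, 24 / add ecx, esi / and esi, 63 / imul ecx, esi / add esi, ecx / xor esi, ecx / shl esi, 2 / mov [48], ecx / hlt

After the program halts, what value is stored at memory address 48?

after mov esi, 24: esi=24
after mov ecx, 24: ecx=24
after add ecx, esi: ecx=24+24=48
after and esi, 63: esi=24&63=24
after imul ecx, esi: ecx=48*24=1152
after add esi, ecx: esi=24+1152=1176
after xor esi, ecx: esi=1176^1152=24
after shl esi, 2: esi=24<<2=96
mov [48], ecx → M[48]=1152
halt.

1152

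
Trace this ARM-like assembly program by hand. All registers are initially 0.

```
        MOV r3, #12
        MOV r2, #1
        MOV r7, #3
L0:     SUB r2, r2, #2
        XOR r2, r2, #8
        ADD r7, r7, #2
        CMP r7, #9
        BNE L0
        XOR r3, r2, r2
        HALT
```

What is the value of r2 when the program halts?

after MOV r3, #12: r3=12
after MOV r2, #1: r2=1
after MOV r7, #3: r7=3
after SUB r2, r2, #2: r2=1-2=-1
after XOR r2, r2, #8: r2=(-1)^8=-9
after ADD r7, r7, #2: r7=3+2=5
CMP r7, #9  (cmp 5,9)
BNE L0: taken
after SUB r2, r2, #2: r2=(-9)-2=-11
after XOR r2, r2, #8: r2=(-11)^8=-3
after ADD r7, r7, #2: r7=5+2=7
CMP r7, #9  (cmp 7,9)
BNE L0: taken
after SUB r2, r2, #2: r2=(-3)-2=-5
after XOR r2, r2, #8: r2=(-5)^8=-13
after ADD r7, r7, #2: r7=7+2=9
CMP r7, #9  (cmp 9,9)
BNE L0: not taken
after XOR r3, r2, r2: r3=(-13)^(-13)=0
halt.

-13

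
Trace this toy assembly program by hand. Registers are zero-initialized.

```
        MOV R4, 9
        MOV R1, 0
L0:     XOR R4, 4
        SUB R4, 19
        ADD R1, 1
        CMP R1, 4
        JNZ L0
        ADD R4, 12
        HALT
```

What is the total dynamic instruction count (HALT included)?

MOV R4, 9 → R4=9
MOV R1, 0 → R1=0
XOR R4, 4 → R4=9^4=13
SUB R4, 19 → R4=13-19=-6
ADD R1, 1 → R1=0+1=1
CMP R1, 4  (cmp 1,4)
JNZ L0: taken
XOR R4, 4 → R4=(-6)^4=-2
SUB R4, 19 → R4=(-2)-19=-21
ADD R1, 1 → R1=1+1=2
CMP R1, 4  (cmp 2,4)
JNZ L0: taken
XOR R4, 4 → R4=(-21)^4=-17
SUB R4, 19 → R4=(-17)-19=-36
ADD R1, 1 → R1=2+1=3
CMP R1, 4  (cmp 3,4)
JNZ L0: taken
XOR R4, 4 → R4=(-36)^4=-40
SUB R4, 19 → R4=(-40)-19=-59
ADD R1, 1 → R1=3+1=4
CMP R1, 4  (cmp 4,4)
JNZ L0: not taken
ADD R4, 12 → R4=(-59)+12=-47
halt.
Total executed instructions: 24.

24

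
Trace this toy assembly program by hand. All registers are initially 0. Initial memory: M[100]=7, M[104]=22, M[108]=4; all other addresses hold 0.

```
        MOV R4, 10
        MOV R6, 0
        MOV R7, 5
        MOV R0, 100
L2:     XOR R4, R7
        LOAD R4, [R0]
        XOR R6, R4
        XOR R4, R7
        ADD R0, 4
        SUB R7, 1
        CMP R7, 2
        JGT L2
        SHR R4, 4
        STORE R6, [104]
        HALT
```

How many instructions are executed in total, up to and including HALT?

31

R4=10
R6=0
R7=5
R0=100
R4=10^5=15
R4=M[100]=7
R6=0^7=7
R4=7^5=2
R0=100+4=104
R7=5-1=4
CMP R7, 2  (cmp 4,2)
JGT L2: taken
R4=2^4=6
R4=M[104]=22
R6=7^22=17
R4=22^4=18
R0=104+4=108
R7=4-1=3
CMP R7, 2  (cmp 3,2)
JGT L2: taken
R4=18^3=17
R4=M[108]=4
R6=17^4=21
R4=4^3=7
R0=108+4=112
R7=3-1=2
CMP R7, 2  (cmp 2,2)
JGT L2: not taken
R4=7>>4=0
STORE R6, [104] → M[104]=21
halt.
Total executed instructions: 31.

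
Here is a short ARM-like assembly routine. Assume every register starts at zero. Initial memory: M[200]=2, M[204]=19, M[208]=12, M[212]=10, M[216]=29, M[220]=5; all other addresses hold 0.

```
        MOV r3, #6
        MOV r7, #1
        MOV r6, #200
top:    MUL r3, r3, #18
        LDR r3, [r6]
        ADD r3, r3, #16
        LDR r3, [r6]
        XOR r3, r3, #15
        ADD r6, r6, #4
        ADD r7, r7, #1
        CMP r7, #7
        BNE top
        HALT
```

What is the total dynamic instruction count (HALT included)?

after MOV r3, #6: r3=6
after MOV r7, #1: r7=1
after MOV r6, #200: r6=200
after MUL r3, r3, #18: r3=6*18=108
after LDR r3, [r6]: r3=M[200]=2
after ADD r3, r3, #16: r3=2+16=18
after LDR r3, [r6]: r3=M[200]=2
after XOR r3, r3, #15: r3=2^15=13
after ADD r6, r6, #4: r6=200+4=204
after ADD r7, r7, #1: r7=1+1=2
CMP r7, #7  (cmp 2,7)
BNE top: taken
after MUL r3, r3, #18: r3=13*18=234
after LDR r3, [r6]: r3=M[204]=19
after ADD r3, r3, #16: r3=19+16=35
after LDR r3, [r6]: r3=M[204]=19
after XOR r3, r3, #15: r3=19^15=28
after ADD r6, r6, #4: r6=204+4=208
after ADD r7, r7, #1: r7=2+1=3
CMP r7, #7  (cmp 3,7)
BNE top: taken
after MUL r3, r3, #18: r3=28*18=504
after LDR r3, [r6]: r3=M[208]=12
after ADD r3, r3, #16: r3=12+16=28
after LDR r3, [r6]: r3=M[208]=12
after XOR r3, r3, #15: r3=12^15=3
after ADD r6, r6, #4: r6=208+4=212
after ADD r7, r7, #1: r7=3+1=4
CMP r7, #7  (cmp 4,7)
BNE top: taken
after MUL r3, r3, #18: r3=3*18=54
after LDR r3, [r6]: r3=M[212]=10
after ADD r3, r3, #16: r3=10+16=26
after LDR r3, [r6]: r3=M[212]=10
after XOR r3, r3, #15: r3=10^15=5
after ADD r6, r6, #4: r6=212+4=216
after ADD r7, r7, #1: r7=4+1=5
CMP r7, #7  (cmp 5,7)
BNE top: taken
after MUL r3, r3, #18: r3=5*18=90
after LDR r3, [r6]: r3=M[216]=29
after ADD r3, r3, #16: r3=29+16=45
after LDR r3, [r6]: r3=M[216]=29
after XOR r3, r3, #15: r3=29^15=18
after ADD r6, r6, #4: r6=216+4=220
after ADD r7, r7, #1: r7=5+1=6
CMP r7, #7  (cmp 6,7)
BNE top: taken
after MUL r3, r3, #18: r3=18*18=324
after LDR r3, [r6]: r3=M[220]=5
after ADD r3, r3, #16: r3=5+16=21
after LDR r3, [r6]: r3=M[220]=5
after XOR r3, r3, #15: r3=5^15=10
after ADD r6, r6, #4: r6=220+4=224
after ADD r7, r7, #1: r7=6+1=7
CMP r7, #7  (cmp 7,7)
BNE top: not taken
halt.
Total executed instructions: 58.

58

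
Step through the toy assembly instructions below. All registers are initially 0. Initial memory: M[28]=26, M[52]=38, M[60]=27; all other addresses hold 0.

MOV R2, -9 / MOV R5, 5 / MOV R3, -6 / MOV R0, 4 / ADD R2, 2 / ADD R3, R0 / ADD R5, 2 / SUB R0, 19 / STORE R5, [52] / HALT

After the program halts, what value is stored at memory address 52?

7

R2=-9
R5=5
R3=-6
R0=4
R2=(-9)+2=-7
R3=(-6)+4=-2
R5=5+2=7
R0=4-19=-15
STORE R5, [52] → M[52]=7
halt.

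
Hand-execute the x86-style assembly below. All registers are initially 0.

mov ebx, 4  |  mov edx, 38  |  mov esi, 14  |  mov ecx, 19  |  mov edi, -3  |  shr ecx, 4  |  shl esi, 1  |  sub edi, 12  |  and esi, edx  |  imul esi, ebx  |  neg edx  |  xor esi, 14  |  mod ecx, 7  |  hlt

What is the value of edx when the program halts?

-38

ebx=4
edx=38
esi=14
ecx=19
edi=-3
ecx=19>>4=1
esi=14<<1=28
edi=(-3)-12=-15
esi=28&38=4
esi=4*4=16
edx=-(38)=-38
esi=16^14=30
ecx=1%7=1
halt.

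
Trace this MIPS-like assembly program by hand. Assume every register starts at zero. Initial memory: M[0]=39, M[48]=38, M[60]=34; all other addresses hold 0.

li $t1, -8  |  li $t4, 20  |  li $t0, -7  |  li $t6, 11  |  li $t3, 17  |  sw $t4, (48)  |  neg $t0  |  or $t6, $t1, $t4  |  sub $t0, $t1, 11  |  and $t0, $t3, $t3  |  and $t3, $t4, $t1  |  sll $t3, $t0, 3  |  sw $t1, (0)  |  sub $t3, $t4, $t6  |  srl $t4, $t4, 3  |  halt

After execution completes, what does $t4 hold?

$t1=-8
$t4=20
$t0=-7
$t6=11
$t3=17
sw $t4, (48) → M[48]=20
$t0=-(-7)=7
$t6=(-8)|20=-4
$t0=(-8)-11=-19
$t0=17&17=17
$t3=20&(-8)=16
$t3=17<<3=136
sw $t1, (0) → M[0]=-8
$t3=20-(-4)=24
$t4=20>>3=2
halt.

2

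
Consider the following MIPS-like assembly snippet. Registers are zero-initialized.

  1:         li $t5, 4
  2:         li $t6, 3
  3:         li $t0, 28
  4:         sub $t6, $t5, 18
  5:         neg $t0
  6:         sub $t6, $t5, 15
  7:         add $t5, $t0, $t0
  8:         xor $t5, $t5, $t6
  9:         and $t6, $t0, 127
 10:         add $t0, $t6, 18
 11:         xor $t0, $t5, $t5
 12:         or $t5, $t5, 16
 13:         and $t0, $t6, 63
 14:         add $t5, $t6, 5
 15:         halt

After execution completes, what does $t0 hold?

36

li $t5, 4 → $t5=4
li $t6, 3 → $t6=3
li $t0, 28 → $t0=28
sub $t6, $t5, 18 → $t6=4-18=-14
neg $t0 → $t0=-(28)=-28
sub $t6, $t5, 15 → $t6=4-15=-11
add $t5, $t0, $t0 → $t5=(-28)+(-28)=-56
xor $t5, $t5, $t6 → $t5=(-56)^(-11)=61
and $t6, $t0, 127 → $t6=(-28)&127=100
add $t0, $t6, 18 → $t0=100+18=118
xor $t0, $t5, $t5 → $t0=61^61=0
or $t5, $t5, 16 → $t5=61|16=61
and $t0, $t6, 63 → $t0=100&63=36
add $t5, $t6, 5 → $t5=100+5=105
halt.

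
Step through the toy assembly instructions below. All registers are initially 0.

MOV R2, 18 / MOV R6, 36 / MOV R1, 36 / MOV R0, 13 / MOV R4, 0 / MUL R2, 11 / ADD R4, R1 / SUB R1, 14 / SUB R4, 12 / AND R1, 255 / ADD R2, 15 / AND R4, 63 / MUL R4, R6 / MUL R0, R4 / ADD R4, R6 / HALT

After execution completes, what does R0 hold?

11232

R2=18
R6=36
R1=36
R0=13
R4=0
R2=18*11=198
R4=0+36=36
R1=36-14=22
R4=36-12=24
R1=22&255=22
R2=198+15=213
R4=24&63=24
R4=24*36=864
R0=13*864=11232
R4=864+36=900
halt.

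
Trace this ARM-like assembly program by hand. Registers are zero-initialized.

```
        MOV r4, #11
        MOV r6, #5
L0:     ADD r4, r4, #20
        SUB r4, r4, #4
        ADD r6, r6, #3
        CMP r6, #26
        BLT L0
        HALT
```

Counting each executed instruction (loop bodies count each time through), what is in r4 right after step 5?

MOV r4, #11 → r4=11
MOV r6, #5 → r6=5
ADD r4, r4, #20 → r4=11+20=31
SUB r4, r4, #4 → r4=31-4=27
ADD r6, r6, #3 → r6=5+3=8
After step 5: r4 = 27.

27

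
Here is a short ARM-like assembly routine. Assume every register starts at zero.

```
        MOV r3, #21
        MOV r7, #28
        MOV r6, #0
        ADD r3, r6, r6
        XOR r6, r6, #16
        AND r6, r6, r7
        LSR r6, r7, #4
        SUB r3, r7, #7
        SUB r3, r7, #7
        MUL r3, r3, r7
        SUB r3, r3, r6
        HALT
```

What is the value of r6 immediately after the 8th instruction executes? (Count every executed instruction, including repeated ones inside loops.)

r3=21
r7=28
r6=0
r3=0+0=0
r6=0^16=16
r6=16&28=16
r6=28>>4=1
r3=28-7=21
After step 8: r6 = 1.

1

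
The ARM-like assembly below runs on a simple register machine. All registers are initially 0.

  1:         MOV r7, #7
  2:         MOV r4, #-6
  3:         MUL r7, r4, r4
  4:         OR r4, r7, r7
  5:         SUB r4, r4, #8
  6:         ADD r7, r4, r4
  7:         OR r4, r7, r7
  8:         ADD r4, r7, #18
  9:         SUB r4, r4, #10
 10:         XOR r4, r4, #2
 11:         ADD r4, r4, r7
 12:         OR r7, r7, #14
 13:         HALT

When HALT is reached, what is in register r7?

MOV r7, #7 → r7=7
MOV r4, #-6 → r4=-6
MUL r7, r4, r4 → r7=(-6)*(-6)=36
OR r4, r7, r7 → r4=36|36=36
SUB r4, r4, #8 → r4=36-8=28
ADD r7, r4, r4 → r7=28+28=56
OR r4, r7, r7 → r4=56|56=56
ADD r4, r7, #18 → r4=56+18=74
SUB r4, r4, #10 → r4=74-10=64
XOR r4, r4, #2 → r4=64^2=66
ADD r4, r4, r7 → r4=66+56=122
OR r7, r7, #14 → r7=56|14=62
halt.

62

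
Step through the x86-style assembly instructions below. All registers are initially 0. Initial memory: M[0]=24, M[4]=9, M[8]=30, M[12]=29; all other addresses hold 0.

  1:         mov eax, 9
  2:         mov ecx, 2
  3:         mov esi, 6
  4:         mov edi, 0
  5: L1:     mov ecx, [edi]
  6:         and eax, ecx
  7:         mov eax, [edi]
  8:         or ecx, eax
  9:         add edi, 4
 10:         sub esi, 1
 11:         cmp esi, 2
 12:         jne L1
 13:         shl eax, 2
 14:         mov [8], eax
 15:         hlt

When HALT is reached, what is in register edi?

after mov eax, 9: eax=9
after mov ecx, 2: ecx=2
after mov esi, 6: esi=6
after mov edi, 0: edi=0
after mov ecx, [edi]: ecx=M[0]=24
after and eax, ecx: eax=9&24=8
after mov eax, [edi]: eax=M[0]=24
after or ecx, eax: ecx=24|24=24
after add edi, 4: edi=0+4=4
after sub esi, 1: esi=6-1=5
cmp esi, 2  (cmp 5,2)
jne L1: taken
after mov ecx, [edi]: ecx=M[4]=9
after and eax, ecx: eax=24&9=8
after mov eax, [edi]: eax=M[4]=9
after or ecx, eax: ecx=9|9=9
after add edi, 4: edi=4+4=8
after sub esi, 1: esi=5-1=4
cmp esi, 2  (cmp 4,2)
jne L1: taken
after mov ecx, [edi]: ecx=M[8]=30
after and eax, ecx: eax=9&30=8
after mov eax, [edi]: eax=M[8]=30
after or ecx, eax: ecx=30|30=30
after add edi, 4: edi=8+4=12
after sub esi, 1: esi=4-1=3
cmp esi, 2  (cmp 3,2)
jne L1: taken
after mov ecx, [edi]: ecx=M[12]=29
after and eax, ecx: eax=30&29=28
after mov eax, [edi]: eax=M[12]=29
after or ecx, eax: ecx=29|29=29
after add edi, 4: edi=12+4=16
after sub esi, 1: esi=3-1=2
cmp esi, 2  (cmp 2,2)
jne L1: not taken
after shl eax, 2: eax=29<<2=116
mov [8], eax → M[8]=116
halt.

16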